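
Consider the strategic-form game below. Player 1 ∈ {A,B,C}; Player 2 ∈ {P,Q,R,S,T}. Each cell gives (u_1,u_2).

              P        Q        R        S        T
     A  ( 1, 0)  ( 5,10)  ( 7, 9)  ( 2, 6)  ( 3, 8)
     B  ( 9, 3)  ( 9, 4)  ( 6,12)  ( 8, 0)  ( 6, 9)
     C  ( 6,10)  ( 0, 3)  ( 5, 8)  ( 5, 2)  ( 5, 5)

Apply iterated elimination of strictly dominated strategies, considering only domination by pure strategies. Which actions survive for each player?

P1 drop C (B beats it: P:9>6 Q:9>0 R:6>5 S:8>5 T:6>5)
P2 drop P (Q beats it: A:10>0 B:4>3)
P2 drop S (Q beats it: A:10>6 B:4>0)
P2 drop T (R beats it: A:9>8 B:12>9)
P1→{A,B} P2→{Q,R}

Survivors P1:{A,B} P2:{Q,R}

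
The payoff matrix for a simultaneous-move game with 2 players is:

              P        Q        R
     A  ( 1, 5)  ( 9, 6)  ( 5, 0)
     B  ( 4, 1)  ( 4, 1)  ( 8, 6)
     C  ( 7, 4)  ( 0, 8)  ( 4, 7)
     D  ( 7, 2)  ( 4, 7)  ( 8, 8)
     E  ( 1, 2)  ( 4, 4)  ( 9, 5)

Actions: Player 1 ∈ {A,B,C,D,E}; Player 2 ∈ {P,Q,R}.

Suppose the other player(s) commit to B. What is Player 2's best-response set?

u_2(P vs B) = 1
u_2(Q vs B) = 1
u_2(R vs B) = 6
max payoff 6 at {R}

P2 best: {R}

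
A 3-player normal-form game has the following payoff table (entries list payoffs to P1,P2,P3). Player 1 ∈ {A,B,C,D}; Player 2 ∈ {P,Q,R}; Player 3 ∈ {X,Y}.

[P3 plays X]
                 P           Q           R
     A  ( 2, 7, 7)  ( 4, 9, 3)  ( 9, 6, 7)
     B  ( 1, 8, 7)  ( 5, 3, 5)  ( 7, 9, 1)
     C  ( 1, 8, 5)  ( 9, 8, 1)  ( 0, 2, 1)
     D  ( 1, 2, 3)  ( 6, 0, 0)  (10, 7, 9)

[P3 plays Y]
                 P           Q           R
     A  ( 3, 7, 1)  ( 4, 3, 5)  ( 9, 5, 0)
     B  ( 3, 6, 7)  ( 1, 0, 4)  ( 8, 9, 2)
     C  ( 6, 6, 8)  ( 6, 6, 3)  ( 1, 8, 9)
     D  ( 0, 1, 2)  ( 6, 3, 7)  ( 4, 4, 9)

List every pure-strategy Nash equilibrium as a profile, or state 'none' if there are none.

(A,P,X): not NE [P2→Q gives 9>7]
(A,P,Y): not NE [P1→C gives 6>3; P3→X gives 7>1]
(A,Q,X): not NE [P1→C gives 9>4; P3→Y gives 5>3]
(A,Q,Y): not NE [P1→D gives 6>4; P2→P gives 7>3]
(A,R,X): not NE [P1→D gives 10>9; P2→Q gives 9>6]
(A,R,Y): not NE [P2→P gives 7>5; P3→X gives 7>0]
(B,P,X): not NE [P1→A gives 2>1; P2→R gives 9>8]
(B,P,Y): not NE [P1→C gives 6>3; P2→R gives 9>6]
(B,Q,X): not NE [P1→C gives 9>5; P2→R gives 9>3]
(B,Q,Y): not NE [P1→D gives 6>1; P2→R gives 9>0; P3→X gives 5>4]
(B,R,X): not NE [P1→D gives 10>7; P3→Y gives 2>1]
(B,R,Y): not NE [P1→A gives 9>8]
(C,P,X): not NE [P1→A gives 2>1; P3→Y gives 8>5]
(C,P,Y): not NE [P2→R gives 8>6]
(C,Q,X): not NE [P3→Y gives 3>1]
(C,Q,Y): not NE [P2→R gives 8>6]
(C,R,X): not NE [P1→D gives 10>0; P2→Q gives 8>2; P3→Y gives 9>1]
(C,R,Y): not NE [P1→A gives 9>1]
(D,P,X): not NE [P1→A gives 2>1; P2→R gives 7>2]
(D,P,Y): not NE [P1→C gives 6>0; P2→R gives 4>1; P3→X gives 3>2]
(D,Q,X): not NE [P1→C gives 9>6; P2→R gives 7>0; P3→Y gives 7>0]
(D,Q,Y): not NE [P2→R gives 4>3]
(D,R,X): NE
(D,R,Y): not NE [P1→A gives 9>4]

Nash profiles: (D,R,X)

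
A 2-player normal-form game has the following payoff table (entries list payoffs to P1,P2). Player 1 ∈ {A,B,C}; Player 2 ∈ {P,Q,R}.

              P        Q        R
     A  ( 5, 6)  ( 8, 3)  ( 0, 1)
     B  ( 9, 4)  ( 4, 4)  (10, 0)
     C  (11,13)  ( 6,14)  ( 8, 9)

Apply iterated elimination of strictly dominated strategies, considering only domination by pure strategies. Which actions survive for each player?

Remaining: P1:{A,C} P2:{P,Q}

P2 drop R (P beats it: A:6>1 B:4>0 C:13>9)
P1 drop B (C beats it: P:11>9 Q:6>4)
P1→{A,C} P2→{P,Q}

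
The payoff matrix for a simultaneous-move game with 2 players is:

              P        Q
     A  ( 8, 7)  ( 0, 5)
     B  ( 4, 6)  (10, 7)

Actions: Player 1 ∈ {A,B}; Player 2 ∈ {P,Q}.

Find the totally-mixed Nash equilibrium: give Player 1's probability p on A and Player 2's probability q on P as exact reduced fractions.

P1 indiff ⇒ q·8+(1-q)·0 = q·4+(1-q)·10 ⇒ q(4) = (1-q)(10) ⇒ q = 5/7
P2 indiff ⇒ p·7+(1-p)·6 = p·5+(1-p)·7 ⇒ p(2) = (1-p)(1) ⇒ p = 1/3

p=1/3, q=5/7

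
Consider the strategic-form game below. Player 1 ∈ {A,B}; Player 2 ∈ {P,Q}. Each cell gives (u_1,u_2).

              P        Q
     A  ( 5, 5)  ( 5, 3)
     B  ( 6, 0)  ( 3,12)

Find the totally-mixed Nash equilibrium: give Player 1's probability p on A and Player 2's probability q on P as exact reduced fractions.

P1 indiff ⇒ q·5+(1-q)·5 = q·6+(1-q)·3 ⇒ q(-1) = (1-q)(-2) ⇒ q = 2/3
P2 indiff ⇒ p·5+(1-p)·0 = p·3+(1-p)·12 ⇒ p(2) = (1-p)(12) ⇒ p = 6/7

(p,q) = (6/7, 2/3)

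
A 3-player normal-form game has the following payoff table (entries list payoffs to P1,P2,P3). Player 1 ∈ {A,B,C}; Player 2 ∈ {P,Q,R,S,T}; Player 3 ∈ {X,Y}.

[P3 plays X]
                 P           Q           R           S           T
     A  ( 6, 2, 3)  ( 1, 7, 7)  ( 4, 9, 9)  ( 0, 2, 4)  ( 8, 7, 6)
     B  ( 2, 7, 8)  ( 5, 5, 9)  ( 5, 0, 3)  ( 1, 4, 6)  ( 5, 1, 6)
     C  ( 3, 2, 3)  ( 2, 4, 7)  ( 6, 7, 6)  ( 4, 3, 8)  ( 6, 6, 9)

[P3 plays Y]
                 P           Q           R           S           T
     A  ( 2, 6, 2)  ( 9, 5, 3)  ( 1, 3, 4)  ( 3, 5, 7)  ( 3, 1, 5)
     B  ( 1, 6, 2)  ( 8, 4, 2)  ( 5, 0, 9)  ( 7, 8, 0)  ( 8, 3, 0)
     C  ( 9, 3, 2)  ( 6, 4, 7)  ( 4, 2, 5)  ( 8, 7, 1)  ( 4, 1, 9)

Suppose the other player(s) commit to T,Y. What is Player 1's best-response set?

u_1(A vs T,Y) = 3
u_1(B vs T,Y) = 8
u_1(C vs T,Y) = 4
max payoff 8 at {B}

argmax u_1 = {B}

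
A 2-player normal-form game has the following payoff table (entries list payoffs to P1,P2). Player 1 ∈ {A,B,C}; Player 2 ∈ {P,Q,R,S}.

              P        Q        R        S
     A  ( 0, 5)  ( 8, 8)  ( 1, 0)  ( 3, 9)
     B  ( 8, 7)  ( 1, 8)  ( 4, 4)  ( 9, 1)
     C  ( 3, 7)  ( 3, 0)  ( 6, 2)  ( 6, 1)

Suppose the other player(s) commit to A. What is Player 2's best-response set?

argmax u_2 = {S}

u_2(P vs A) = 5
u_2(Q vs A) = 8
u_2(R vs A) = 0
u_2(S vs A) = 9
max payoff 9 at {S}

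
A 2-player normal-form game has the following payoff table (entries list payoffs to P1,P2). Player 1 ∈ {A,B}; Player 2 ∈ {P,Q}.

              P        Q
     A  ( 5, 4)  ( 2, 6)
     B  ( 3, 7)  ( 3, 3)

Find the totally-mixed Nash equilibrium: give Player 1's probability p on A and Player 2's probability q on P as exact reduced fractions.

P1 indiff ⇒ q·5+(1-q)·2 = q·3+(1-q)·3 ⇒ q(2) = (1-q)(1) ⇒ q = 1/3
P2 indiff ⇒ p·4+(1-p)·7 = p·6+(1-p)·3 ⇒ p(-2) = (1-p)(-4) ⇒ p = 2/3

p=2/3, q=1/3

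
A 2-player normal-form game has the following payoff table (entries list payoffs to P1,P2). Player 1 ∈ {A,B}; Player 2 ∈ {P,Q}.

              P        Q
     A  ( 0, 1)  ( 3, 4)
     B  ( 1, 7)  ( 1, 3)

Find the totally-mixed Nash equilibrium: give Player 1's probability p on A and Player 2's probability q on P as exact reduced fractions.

P1 indiff ⇒ q·0+(1-q)·3 = q·1+(1-q)·1 ⇒ q(-1) = (1-q)(-2) ⇒ q = 2/3
P2 indiff ⇒ p·1+(1-p)·7 = p·4+(1-p)·3 ⇒ p(-3) = (1-p)(-4) ⇒ p = 4/7

p=4/7, q=2/3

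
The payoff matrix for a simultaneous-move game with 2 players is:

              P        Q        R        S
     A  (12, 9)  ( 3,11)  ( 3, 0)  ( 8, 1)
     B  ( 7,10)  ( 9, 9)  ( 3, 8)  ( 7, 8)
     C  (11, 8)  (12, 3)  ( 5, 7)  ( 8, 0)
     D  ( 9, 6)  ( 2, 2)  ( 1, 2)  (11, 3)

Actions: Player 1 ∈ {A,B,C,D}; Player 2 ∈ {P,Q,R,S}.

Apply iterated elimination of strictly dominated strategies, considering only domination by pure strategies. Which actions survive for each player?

P1 drop B (C beats it: P:11>7 Q:12>9 R:5>3 S:8>7)
P2 drop R (P beats it: A:9>0 C:8>7 D:6>2)
P2 drop S (P beats it: A:9>1 C:8>0 D:6>3)
P1 drop D (A beats it: P:12>9 Q:3>2)
P1→{A,C} P2→{P,Q}

Remaining: P1:{A,C} P2:{P,Q}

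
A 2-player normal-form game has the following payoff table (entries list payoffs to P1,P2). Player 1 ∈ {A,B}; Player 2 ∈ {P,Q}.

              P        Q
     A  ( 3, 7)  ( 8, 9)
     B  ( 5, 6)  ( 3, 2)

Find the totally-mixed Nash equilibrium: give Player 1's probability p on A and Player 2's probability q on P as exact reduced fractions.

P1 indiff ⇒ q·3+(1-q)·8 = q·5+(1-q)·3 ⇒ q(-2) = (1-q)(-5) ⇒ q = 5/7
P2 indiff ⇒ p·7+(1-p)·6 = p·9+(1-p)·2 ⇒ p(-2) = (1-p)(-4) ⇒ p = 2/3

P1 mixes 2/3 on A; P2 mixes 5/7 on P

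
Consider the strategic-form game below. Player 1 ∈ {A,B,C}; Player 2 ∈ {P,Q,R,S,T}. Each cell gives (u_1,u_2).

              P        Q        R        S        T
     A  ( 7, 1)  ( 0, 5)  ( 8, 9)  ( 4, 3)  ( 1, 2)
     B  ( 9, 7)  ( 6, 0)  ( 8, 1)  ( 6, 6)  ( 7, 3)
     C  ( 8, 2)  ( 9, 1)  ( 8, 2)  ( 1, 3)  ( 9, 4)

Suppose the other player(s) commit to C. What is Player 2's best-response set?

u_2(P vs C) = 2
u_2(Q vs C) = 1
u_2(R vs C) = 2
u_2(S vs C) = 3
u_2(T vs C) = 4
max payoff 4 at {T}

argmax u_2 = {T}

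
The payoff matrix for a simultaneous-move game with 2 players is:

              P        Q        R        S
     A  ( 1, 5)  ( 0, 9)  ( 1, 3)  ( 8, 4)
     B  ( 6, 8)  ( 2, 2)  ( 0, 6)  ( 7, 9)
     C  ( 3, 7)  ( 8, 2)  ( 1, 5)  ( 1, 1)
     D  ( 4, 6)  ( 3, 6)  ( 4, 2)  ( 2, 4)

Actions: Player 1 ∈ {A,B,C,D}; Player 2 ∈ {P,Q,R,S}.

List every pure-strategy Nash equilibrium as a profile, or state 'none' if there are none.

(A,P): not NE [P1→B gives 6>1; P2→Q gives 9>5]
(A,Q): not NE [P1→C gives 8>0]
(A,R): not NE [P1→D gives 4>1; P2→Q gives 9>3]
(A,S): not NE [P2→Q gives 9>4]
(B,P): not NE [P2→S gives 9>8]
(B,Q): not NE [P1→C gives 8>2; P2→S gives 9>2]
(B,R): not NE [P1→D gives 4>0; P2→S gives 9>6]
(B,S): not NE [P1→A gives 8>7]
(C,P): not NE [P1→B gives 6>3]
(C,Q): not NE [P2→P gives 7>2]
(C,R): not NE [P1→D gives 4>1; P2→P gives 7>5]
(C,S): not NE [P1→A gives 8>1; P2→P gives 7>1]
(D,P): not NE [P1→B gives 6>4]
(D,Q): not NE [P1→C gives 8>3]
(D,R): not NE [P2→Q gives 6>2]
(D,S): not NE [P1→A gives 8>2; P2→Q gives 6>4]

Equilibria: none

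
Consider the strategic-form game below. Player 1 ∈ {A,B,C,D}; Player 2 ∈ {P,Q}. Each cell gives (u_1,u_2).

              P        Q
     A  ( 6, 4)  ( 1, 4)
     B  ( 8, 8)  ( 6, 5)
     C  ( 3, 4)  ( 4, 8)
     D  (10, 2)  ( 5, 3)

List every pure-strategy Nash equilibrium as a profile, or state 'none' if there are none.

Equilibria: none

(A,P): not NE [P1→D gives 10>6]
(A,Q): not NE [P1→B gives 6>1]
(B,P): not NE [P1→D gives 10>8]
(B,Q): not NE [P2→P gives 8>5]
(C,P): not NE [P1→D gives 10>3; P2→Q gives 8>4]
(C,Q): not NE [P1→B gives 6>4]
(D,P): not NE [P2→Q gives 3>2]
(D,Q): not NE [P1→B gives 6>5]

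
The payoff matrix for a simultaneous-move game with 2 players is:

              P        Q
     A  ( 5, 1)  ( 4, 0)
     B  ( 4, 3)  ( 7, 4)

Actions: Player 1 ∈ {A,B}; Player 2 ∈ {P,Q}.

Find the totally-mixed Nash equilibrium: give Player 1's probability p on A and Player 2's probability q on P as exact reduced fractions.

P1 indiff ⇒ q·5+(1-q)·4 = q·4+(1-q)·7 ⇒ q(1) = (1-q)(3) ⇒ q = 3/4
P2 indiff ⇒ p·1+(1-p)·3 = p·0+(1-p)·4 ⇒ p(1) = (1-p)(1) ⇒ p = 1/2

P1 mixes 1/2 on A; P2 mixes 3/4 on P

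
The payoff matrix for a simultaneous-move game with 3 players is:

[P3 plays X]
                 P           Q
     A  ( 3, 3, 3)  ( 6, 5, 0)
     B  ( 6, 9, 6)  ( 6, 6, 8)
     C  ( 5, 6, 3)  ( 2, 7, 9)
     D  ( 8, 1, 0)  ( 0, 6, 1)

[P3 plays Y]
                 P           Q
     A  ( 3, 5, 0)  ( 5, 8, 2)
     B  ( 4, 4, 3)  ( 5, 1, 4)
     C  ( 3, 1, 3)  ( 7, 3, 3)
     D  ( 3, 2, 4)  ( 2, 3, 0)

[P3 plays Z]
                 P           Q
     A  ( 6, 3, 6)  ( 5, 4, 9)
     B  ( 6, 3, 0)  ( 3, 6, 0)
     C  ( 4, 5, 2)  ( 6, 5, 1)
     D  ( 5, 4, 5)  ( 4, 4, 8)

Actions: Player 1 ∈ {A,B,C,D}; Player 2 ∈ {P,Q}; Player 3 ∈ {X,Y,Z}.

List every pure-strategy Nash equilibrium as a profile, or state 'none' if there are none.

(A,P,X): not NE [P1→D gives 8>3; P2→Q gives 5>3; P3→Z gives 6>3]
(A,P,Y): not NE [P1→B gives 4>3; P2→Q gives 8>5; P3→Z gives 6>0]
(A,P,Z): not NE [P2→Q gives 4>3]
(A,Q,X): not NE [P3→Z gives 9>0]
(A,Q,Y): not NE [P1→C gives 7>5; P3→Z gives 9>2]
(A,Q,Z): not NE [P1→C gives 6>5]
(B,P,X): not NE [P1→D gives 8>6]
(B,P,Y): not NE [P3→X gives 6>3]
(B,P,Z): not NE [P2→Q gives 6>3; P3→X gives 6>0]
(B,Q,X): not NE [P2→P gives 9>6]
(B,Q,Y): not NE [P1→C gives 7>5; P2→P gives 4>1; P3→X gives 8>4]
(B,Q,Z): not NE [P1→C gives 6>3; P3→X gives 8>0]
(C,P,X): not NE [P1→D gives 8>5; P2→Q gives 7>6]
(C,P,Y): not NE [P1→B gives 4>3; P2→Q gives 3>1]
(C,P,Z): not NE [P1→B gives 6>4; P3→Y gives 3>2]
(C,Q,X): not NE [P1→B gives 6>2]
(C,Q,Y): not NE [P3→X gives 9>3]
(C,Q,Z): not NE [P3→X gives 9>1]
(D,P,X): not NE [P2→Q gives 6>1; P3→Z gives 5>0]
(D,P,Y): not NE [P1→B gives 4>3; P2→Q gives 3>2; P3→Z gives 5>4]
(D,P,Z): not NE [P1→B gives 6>5]
(D,Q,X): not NE [P1→B gives 6>0; P3→Z gives 8>1]
(D,Q,Y): not NE [P1→C gives 7>2; P3→Z gives 8>0]
(D,Q,Z): not NE [P1→C gives 6>4]

No pure NE.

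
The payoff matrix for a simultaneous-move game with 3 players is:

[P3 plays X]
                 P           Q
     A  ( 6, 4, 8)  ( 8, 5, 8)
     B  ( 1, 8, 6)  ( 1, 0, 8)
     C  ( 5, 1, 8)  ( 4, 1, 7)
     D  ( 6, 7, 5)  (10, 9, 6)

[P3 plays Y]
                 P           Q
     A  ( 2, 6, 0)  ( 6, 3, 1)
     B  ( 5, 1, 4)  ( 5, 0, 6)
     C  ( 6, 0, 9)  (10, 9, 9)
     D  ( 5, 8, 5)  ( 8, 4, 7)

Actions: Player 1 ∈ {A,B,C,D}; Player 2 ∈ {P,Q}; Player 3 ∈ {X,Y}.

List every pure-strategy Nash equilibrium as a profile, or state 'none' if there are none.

NE set: (C,Q,Y)

(A,P,X): not NE [P2→Q gives 5>4]
(A,P,Y): not NE [P1→C gives 6>2; P3→X gives 8>0]
(A,Q,X): not NE [P1→D gives 10>8]
(A,Q,Y): not NE [P1→C gives 10>6; P2→P gives 6>3; P3→X gives 8>1]
(B,P,X): not NE [P1→D gives 6>1]
(B,P,Y): not NE [P1→C gives 6>5; P3→X gives 6>4]
(B,Q,X): not NE [P1→D gives 10>1; P2→P gives 8>0]
(B,Q,Y): not NE [P1→C gives 10>5; P2→P gives 1>0; P3→X gives 8>6]
(C,P,X): not NE [P1→D gives 6>5; P3→Y gives 9>8]
(C,P,Y): not NE [P2→Q gives 9>0]
(C,Q,X): not NE [P1→D gives 10>4; P3→Y gives 9>7]
(C,Q,Y): NE
(D,P,X): not NE [P2→Q gives 9>7]
(D,P,Y): not NE [P1→C gives 6>5]
(D,Q,X): not NE [P3→Y gives 7>6]
(D,Q,Y): not NE [P1→C gives 10>8; P2→P gives 8>4]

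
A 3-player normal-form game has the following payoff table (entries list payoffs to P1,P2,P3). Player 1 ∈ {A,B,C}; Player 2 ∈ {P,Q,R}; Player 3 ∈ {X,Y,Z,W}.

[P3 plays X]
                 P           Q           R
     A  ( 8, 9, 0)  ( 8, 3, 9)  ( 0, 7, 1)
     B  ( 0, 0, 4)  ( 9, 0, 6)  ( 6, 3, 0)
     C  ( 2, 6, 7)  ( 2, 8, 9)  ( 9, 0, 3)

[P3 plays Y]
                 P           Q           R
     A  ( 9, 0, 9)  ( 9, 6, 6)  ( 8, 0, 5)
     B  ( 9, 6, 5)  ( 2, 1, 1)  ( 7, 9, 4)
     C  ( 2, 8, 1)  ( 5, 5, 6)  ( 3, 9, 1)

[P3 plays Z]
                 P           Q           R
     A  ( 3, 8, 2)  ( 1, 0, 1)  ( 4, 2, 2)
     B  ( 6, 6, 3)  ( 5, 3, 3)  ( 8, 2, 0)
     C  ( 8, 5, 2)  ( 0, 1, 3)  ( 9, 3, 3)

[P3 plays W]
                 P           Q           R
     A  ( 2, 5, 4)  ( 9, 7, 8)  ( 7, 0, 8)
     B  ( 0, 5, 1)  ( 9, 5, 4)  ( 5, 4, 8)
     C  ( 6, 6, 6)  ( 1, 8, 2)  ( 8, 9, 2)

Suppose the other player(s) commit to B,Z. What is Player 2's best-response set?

u_2(P vs B,Z) = 6
u_2(Q vs B,Z) = 3
u_2(R vs B,Z) = 2
max payoff 6 at {P}

argmax u_2 = {P}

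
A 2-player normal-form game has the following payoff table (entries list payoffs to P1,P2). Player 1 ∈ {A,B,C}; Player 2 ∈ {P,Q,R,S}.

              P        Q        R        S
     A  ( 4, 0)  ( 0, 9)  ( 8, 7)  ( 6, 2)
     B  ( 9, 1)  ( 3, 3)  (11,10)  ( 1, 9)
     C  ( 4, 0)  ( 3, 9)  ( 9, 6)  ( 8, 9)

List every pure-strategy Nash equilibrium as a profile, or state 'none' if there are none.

Nash profiles: (B,R), (C,Q), (C,S)

(A,P): not NE [P1→B gives 9>4; P2→Q gives 9>0]
(A,Q): not NE [P1→C gives 3>0]
(A,R): not NE [P1→B gives 11>8; P2→Q gives 9>7]
(A,S): not NE [P1→C gives 8>6; P2→Q gives 9>2]
(B,P): not NE [P2→R gives 10>1]
(B,Q): not NE [P2→R gives 10>3]
(B,R): NE
(B,S): not NE [P1→C gives 8>1; P2→R gives 10>9]
(C,P): not NE [P1→B gives 9>4; P2→S gives 9>0]
(C,Q): NE
(C,R): not NE [P1→B gives 11>9; P2→S gives 9>6]
(C,S): NE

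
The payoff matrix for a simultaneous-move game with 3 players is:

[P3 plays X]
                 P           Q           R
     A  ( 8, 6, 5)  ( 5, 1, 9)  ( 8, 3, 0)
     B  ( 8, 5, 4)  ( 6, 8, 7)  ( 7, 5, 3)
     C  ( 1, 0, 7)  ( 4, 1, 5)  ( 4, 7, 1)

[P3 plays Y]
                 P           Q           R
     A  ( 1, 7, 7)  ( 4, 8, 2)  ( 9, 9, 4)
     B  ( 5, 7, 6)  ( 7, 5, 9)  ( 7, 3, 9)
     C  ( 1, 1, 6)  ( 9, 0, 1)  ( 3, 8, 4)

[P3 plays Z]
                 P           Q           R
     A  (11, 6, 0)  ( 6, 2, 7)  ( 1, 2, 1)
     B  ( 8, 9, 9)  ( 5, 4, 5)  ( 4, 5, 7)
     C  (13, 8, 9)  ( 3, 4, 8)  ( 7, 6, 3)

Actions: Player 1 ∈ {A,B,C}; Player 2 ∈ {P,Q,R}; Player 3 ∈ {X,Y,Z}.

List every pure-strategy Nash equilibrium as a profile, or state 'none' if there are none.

(A,P,X): not NE [P3→Y gives 7>5]
(A,P,Y): not NE [P1→B gives 5>1; P2→R gives 9>7]
(A,P,Z): not NE [P1→C gives 13>11; P3→Y gives 7>0]
(A,Q,X): not NE [P1→B gives 6>5; P2→P gives 6>1]
(A,Q,Y): not NE [P1→C gives 9>4; P2→R gives 9>8; P3→X gives 9>2]
(A,Q,Z): not NE [P2→P gives 6>2; P3→X gives 9>7]
(A,R,X): not NE [P2→P gives 6>3; P3→Y gives 4>0]
(A,R,Y): NE
(A,R,Z): not NE [P1→C gives 7>1; P2→P gives 6>2; P3→Y gives 4>1]
(B,P,X): not NE [P2→Q gives 8>5; P3→Z gives 9>4]
(B,P,Y): not NE [P3→Z gives 9>6]
(B,P,Z): not NE [P1→C gives 13>8]
(B,Q,X): not NE [P3→Y gives 9>7]
(B,Q,Y): not NE [P1→C gives 9>7; P2→P gives 7>5]
(B,Q,Z): not NE [P1→A gives 6>5; P2→P gives 9>4; P3→Y gives 9>5]
(B,R,X): not NE [P1→A gives 8>7; P2→Q gives 8>5; P3→Y gives 9>3]
(B,R,Y): not NE [P1→A gives 9>7; P2→P gives 7>3]
(B,R,Z): not NE [P1→C gives 7>4; P2→P gives 9>5; P3→Y gives 9>7]
(C,P,X): not NE [P1→B gives 8>1; P2→R gives 7>0; P3→Z gives 9>7]
(C,P,Y): not NE [P1→B gives 5>1; P2→R gives 8>1; P3→Z gives 9>6]
(C,P,Z): NE
(C,Q,X): not NE [P1→B gives 6>4; P2→R gives 7>1; P3→Z gives 8>5]
(C,Q,Y): not NE [P2→R gives 8>0; P3→Z gives 8>1]
(C,Q,Z): not NE [P1→A gives 6>3; P2→P gives 8>4]
(C,R,X): not NE [P1→A gives 8>4; P3→Y gives 4>1]
(C,R,Y): not NE [P1→A gives 9>3]
(C,R,Z): not NE [P2→P gives 8>6; P3→Y gives 4>3]

NE set: (A,R,Y), (C,P,Z)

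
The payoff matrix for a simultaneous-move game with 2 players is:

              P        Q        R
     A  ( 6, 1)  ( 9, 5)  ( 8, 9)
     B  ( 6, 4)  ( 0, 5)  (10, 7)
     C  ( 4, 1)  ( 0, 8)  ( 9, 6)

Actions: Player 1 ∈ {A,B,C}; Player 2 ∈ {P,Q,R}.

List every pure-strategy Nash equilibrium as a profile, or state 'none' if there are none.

(A,P): not NE [P2→R gives 9>1]
(A,Q): not NE [P2→R gives 9>5]
(A,R): not NE [P1→B gives 10>8]
(B,P): not NE [P2→R gives 7>4]
(B,Q): not NE [P1→A gives 9>0; P2→R gives 7>5]
(B,R): NE
(C,P): not NE [P1→B gives 6>4; P2→Q gives 8>1]
(C,Q): not NE [P1→A gives 9>0]
(C,R): not NE [P1→B gives 10>9; P2→Q gives 8>6]

NE set: (B,R)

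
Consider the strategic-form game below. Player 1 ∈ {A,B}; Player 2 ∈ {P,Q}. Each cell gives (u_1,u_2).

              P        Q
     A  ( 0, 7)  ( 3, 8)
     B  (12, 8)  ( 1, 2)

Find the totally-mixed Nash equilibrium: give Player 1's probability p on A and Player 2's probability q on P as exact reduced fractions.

p=6/7, q=1/7

P1 indiff ⇒ q·0+(1-q)·3 = q·12+(1-q)·1 ⇒ q(-12) = (1-q)(-2) ⇒ q = 1/7
P2 indiff ⇒ p·7+(1-p)·8 = p·8+(1-p)·2 ⇒ p(-1) = (1-p)(-6) ⇒ p = 6/7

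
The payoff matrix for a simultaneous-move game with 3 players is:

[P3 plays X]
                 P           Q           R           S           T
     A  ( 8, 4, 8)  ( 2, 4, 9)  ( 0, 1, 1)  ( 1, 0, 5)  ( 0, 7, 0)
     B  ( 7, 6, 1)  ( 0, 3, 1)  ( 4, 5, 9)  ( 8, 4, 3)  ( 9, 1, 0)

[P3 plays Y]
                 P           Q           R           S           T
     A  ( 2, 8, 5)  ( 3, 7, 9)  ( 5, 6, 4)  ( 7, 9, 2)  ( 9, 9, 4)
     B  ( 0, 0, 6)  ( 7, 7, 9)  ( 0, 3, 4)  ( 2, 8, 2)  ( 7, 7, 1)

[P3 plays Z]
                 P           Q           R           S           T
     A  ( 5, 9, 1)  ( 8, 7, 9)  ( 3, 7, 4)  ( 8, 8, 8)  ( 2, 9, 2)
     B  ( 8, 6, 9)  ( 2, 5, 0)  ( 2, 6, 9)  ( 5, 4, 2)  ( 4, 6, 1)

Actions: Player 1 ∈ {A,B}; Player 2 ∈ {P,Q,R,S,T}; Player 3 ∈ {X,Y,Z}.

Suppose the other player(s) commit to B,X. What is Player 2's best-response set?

BR_2 = {P}

u_2(P vs B,X) = 6
u_2(Q vs B,X) = 3
u_2(R vs B,X) = 5
u_2(S vs B,X) = 4
u_2(T vs B,X) = 1
max payoff 6 at {P}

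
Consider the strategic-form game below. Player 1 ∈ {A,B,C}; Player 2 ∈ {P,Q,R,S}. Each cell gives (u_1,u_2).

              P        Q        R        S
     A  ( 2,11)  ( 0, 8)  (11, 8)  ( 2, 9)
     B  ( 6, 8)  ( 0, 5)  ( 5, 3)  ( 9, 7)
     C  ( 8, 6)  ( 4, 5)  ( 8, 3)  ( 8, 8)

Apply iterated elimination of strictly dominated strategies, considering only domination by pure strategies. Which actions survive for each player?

Remaining: P1:{B,C} P2:{P,S}

P2 drop Q (P beats it: A:11>8 B:8>5 C:6>5)
P2 drop R (P beats it: A:11>8 B:8>3 C:6>3)
P1 drop A (B beats it: P:6>2 S:9>2)
P1→{B,C} P2→{P,S}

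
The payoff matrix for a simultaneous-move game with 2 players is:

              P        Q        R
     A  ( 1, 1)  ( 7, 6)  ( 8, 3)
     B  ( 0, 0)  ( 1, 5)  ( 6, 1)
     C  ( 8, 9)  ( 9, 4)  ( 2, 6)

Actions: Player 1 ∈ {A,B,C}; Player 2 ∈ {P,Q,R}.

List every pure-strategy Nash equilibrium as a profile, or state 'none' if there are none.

(A,P): not NE [P1→C gives 8>1; P2→Q gives 6>1]
(A,Q): not NE [P1→C gives 9>7]
(A,R): not NE [P2→Q gives 6>3]
(B,P): not NE [P1→C gives 8>0; P2→Q gives 5>0]
(B,Q): not NE [P1→C gives 9>1]
(B,R): not NE [P1→A gives 8>6; P2→Q gives 5>1]
(C,P): NE
(C,Q): not NE [P2→P gives 9>4]
(C,R): not NE [P1→A gives 8>2; P2→P gives 9>6]

PSNE = {(C,P)}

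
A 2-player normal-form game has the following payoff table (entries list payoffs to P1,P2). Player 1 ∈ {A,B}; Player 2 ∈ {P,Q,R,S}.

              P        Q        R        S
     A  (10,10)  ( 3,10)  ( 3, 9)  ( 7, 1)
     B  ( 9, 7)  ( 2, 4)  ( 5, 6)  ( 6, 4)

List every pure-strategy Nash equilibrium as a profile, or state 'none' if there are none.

PSNE = {(A,P), (A,Q)}

(A,P): NE
(A,Q): NE
(A,R): not NE [P1→B gives 5>3; P2→Q gives 10>9]
(A,S): not NE [P2→Q gives 10>1]
(B,P): not NE [P1→A gives 10>9]
(B,Q): not NE [P1→A gives 3>2; P2→P gives 7>4]
(B,R): not NE [P2→P gives 7>6]
(B,S): not NE [P1→A gives 7>6; P2→P gives 7>4]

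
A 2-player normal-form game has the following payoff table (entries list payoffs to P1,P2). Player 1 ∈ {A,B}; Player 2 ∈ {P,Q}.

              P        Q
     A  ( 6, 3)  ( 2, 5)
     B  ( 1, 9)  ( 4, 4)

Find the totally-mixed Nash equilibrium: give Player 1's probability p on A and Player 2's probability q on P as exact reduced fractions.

p=5/7, q=2/7

P1 indiff ⇒ q·6+(1-q)·2 = q·1+(1-q)·4 ⇒ q(5) = (1-q)(2) ⇒ q = 2/7
P2 indiff ⇒ p·3+(1-p)·9 = p·5+(1-p)·4 ⇒ p(-2) = (1-p)(-5) ⇒ p = 5/7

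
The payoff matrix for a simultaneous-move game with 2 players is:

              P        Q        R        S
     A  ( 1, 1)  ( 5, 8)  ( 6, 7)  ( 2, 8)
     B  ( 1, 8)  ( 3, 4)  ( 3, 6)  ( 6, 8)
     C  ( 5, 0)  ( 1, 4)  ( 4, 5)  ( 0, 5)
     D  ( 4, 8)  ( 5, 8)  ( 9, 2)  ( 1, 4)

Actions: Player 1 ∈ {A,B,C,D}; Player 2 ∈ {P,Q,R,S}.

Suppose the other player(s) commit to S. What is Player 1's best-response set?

BR_1 = {B}

u_1(A vs S) = 2
u_1(B vs S) = 6
u_1(C vs S) = 0
u_1(D vs S) = 1
max payoff 6 at {B}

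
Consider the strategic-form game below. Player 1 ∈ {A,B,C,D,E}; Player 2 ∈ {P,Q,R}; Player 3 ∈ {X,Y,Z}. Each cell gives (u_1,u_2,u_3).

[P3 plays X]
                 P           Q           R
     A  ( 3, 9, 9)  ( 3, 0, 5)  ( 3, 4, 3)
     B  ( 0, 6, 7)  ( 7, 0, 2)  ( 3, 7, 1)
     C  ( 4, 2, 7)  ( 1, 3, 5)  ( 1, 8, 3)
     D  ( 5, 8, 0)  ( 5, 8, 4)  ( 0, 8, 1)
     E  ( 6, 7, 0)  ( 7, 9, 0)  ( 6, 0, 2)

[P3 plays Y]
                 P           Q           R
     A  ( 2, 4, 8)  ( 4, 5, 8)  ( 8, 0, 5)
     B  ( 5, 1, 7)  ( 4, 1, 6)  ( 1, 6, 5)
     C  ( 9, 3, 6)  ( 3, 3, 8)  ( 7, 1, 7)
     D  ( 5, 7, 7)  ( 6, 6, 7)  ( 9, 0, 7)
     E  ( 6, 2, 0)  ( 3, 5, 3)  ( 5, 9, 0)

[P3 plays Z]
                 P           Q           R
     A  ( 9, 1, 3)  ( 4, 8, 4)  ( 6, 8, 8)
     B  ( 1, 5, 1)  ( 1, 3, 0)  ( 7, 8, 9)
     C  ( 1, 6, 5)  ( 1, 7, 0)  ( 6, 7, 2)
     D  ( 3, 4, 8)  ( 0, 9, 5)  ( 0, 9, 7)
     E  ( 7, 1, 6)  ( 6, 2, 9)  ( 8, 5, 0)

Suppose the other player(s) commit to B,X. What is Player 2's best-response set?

u_2(P vs B,X) = 6
u_2(Q vs B,X) = 0
u_2(R vs B,X) = 7
max payoff 7 at {R}

BR_2 = {R}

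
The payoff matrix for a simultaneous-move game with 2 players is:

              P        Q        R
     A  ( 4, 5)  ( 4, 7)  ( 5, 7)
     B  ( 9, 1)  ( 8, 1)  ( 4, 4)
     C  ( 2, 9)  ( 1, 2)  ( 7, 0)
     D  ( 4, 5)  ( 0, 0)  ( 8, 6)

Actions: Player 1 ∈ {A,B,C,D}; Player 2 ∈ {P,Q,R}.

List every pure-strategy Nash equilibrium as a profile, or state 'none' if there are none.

Nash profiles: (D,R)

(A,P): not NE [P1→B gives 9>4; P2→R gives 7>5]
(A,Q): not NE [P1→B gives 8>4]
(A,R): not NE [P1→D gives 8>5]
(B,P): not NE [P2→R gives 4>1]
(B,Q): not NE [P2→R gives 4>1]
(B,R): not NE [P1→D gives 8>4]
(C,P): not NE [P1→B gives 9>2]
(C,Q): not NE [P1→B gives 8>1; P2→P gives 9>2]
(C,R): not NE [P1→D gives 8>7; P2→P gives 9>0]
(D,P): not NE [P1→B gives 9>4; P2→R gives 6>5]
(D,Q): not NE [P1→B gives 8>0; P2→R gives 6>0]
(D,R): NE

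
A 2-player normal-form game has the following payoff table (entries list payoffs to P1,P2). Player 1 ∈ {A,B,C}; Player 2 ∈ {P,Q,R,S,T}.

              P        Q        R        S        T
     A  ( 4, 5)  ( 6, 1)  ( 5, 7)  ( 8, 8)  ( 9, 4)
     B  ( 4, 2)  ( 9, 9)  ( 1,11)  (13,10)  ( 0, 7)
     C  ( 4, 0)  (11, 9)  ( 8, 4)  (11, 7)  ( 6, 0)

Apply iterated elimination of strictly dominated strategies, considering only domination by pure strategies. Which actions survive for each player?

IESDS → P1:{B,C} P2:{Q,R,S}

P2 drop P (R beats it: A:7>5 B:11>2 C:4>0)
P2 drop T (R beats it: A:7>4 B:11>7 C:4>0)
P1 drop A (C beats it: Q:11>6 R:8>5 S:11>8)
P1→{B,C} P2→{Q,R,S}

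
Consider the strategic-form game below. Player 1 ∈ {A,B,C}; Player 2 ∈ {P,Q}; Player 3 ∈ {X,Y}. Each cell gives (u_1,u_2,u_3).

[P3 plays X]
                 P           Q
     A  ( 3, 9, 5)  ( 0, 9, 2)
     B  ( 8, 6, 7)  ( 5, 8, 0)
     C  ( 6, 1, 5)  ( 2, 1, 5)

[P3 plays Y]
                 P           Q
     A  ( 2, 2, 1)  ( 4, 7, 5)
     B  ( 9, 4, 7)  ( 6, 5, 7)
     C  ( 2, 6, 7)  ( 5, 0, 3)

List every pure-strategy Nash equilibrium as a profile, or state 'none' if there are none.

(A,P,X): not NE [P1→B gives 8>3]
(A,P,Y): not NE [P1→B gives 9>2; P2→Q gives 7>2; P3→X gives 5>1]
(A,Q,X): not NE [P1→B gives 5>0; P3→Y gives 5>2]
(A,Q,Y): not NE [P1→B gives 6>4]
(B,P,X): not NE [P2→Q gives 8>6]
(B,P,Y): not NE [P2→Q gives 5>4]
(B,Q,X): not NE [P3→Y gives 7>0]
(B,Q,Y): NE
(C,P,X): not NE [P1→B gives 8>6; P3→Y gives 7>5]
(C,P,Y): not NE [P1→B gives 9>2]
(C,Q,X): not NE [P1→B gives 5>2]
(C,Q,Y): not NE [P1→B gives 6>5; P2→P gives 6>0; P3→X gives 5>3]

PSNE = {(B,Q,Y)}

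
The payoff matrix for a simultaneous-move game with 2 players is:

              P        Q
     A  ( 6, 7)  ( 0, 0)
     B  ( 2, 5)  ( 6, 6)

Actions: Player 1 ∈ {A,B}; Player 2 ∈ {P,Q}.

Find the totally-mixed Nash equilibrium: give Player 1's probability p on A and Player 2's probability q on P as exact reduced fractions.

P1 indiff ⇒ q·6+(1-q)·0 = q·2+(1-q)·6 ⇒ q(4) = (1-q)(6) ⇒ q = 3/5
P2 indiff ⇒ p·7+(1-p)·5 = p·0+(1-p)·6 ⇒ p(7) = (1-p)(1) ⇒ p = 1/8

(p,q) = (1/8, 3/5)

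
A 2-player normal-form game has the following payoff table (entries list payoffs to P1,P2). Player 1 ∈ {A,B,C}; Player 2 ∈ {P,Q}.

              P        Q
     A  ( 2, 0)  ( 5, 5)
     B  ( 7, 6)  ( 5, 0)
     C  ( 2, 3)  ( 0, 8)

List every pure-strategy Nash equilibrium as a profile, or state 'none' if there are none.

Nash profiles: (A,Q), (B,P)

(A,P): not NE [P1→B gives 7>2; P2→Q gives 5>0]
(A,Q): NE
(B,P): NE
(B,Q): not NE [P2→P gives 6>0]
(C,P): not NE [P1→B gives 7>2; P2→Q gives 8>3]
(C,Q): not NE [P1→B gives 5>0]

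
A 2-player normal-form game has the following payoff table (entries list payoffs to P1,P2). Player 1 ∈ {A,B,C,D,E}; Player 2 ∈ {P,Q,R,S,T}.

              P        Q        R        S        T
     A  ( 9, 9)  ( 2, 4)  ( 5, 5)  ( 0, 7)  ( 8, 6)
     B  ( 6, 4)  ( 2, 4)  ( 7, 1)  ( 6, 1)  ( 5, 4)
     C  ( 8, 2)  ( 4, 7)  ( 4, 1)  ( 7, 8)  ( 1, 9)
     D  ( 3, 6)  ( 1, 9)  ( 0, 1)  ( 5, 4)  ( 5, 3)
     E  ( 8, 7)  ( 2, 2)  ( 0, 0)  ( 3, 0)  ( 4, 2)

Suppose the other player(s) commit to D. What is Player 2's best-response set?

P2 best: {Q}

u_2(P vs D) = 6
u_2(Q vs D) = 9
u_2(R vs D) = 1
u_2(S vs D) = 4
u_2(T vs D) = 3
max payoff 9 at {Q}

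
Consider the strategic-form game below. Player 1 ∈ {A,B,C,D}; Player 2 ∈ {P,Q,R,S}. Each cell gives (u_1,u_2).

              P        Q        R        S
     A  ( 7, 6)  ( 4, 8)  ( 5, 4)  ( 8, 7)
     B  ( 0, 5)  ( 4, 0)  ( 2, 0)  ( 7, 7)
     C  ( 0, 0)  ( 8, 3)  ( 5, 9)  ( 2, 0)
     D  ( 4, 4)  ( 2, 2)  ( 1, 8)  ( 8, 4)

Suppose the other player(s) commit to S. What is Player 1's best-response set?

P1 best: {A,D}

u_1(A vs S) = 8
u_1(B vs S) = 7
u_1(C vs S) = 2
u_1(D vs S) = 8
max payoff 8 at {A,D}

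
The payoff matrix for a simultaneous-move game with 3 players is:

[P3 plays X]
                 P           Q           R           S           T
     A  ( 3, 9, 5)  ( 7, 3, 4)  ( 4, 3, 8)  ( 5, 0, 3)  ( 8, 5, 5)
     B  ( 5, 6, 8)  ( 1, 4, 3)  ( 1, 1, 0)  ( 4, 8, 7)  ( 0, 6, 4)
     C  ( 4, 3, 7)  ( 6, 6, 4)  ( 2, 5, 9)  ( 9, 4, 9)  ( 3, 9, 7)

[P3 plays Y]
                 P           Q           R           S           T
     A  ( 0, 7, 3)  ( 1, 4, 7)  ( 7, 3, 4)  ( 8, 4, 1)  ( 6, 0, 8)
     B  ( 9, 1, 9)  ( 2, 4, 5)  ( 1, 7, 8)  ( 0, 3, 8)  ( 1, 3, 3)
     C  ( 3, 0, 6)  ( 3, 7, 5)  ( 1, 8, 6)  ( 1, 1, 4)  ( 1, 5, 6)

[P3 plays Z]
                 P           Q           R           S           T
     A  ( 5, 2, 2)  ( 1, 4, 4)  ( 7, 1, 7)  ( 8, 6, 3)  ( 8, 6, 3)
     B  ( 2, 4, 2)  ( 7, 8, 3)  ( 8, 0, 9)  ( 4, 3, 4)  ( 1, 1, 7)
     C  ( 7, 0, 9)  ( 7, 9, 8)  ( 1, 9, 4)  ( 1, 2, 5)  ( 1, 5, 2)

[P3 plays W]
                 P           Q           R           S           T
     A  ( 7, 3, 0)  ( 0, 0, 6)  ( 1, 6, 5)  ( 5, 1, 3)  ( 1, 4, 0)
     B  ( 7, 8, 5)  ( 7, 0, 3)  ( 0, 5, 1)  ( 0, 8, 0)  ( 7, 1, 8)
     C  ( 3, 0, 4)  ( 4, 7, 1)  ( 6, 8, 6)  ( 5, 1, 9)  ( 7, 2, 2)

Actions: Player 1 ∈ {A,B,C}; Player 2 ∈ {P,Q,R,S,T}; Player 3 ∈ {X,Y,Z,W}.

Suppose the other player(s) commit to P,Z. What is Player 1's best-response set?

u_1(A vs P,Z) = 5
u_1(B vs P,Z) = 2
u_1(C vs P,Z) = 7
max payoff 7 at {C}

BR_1 = {C}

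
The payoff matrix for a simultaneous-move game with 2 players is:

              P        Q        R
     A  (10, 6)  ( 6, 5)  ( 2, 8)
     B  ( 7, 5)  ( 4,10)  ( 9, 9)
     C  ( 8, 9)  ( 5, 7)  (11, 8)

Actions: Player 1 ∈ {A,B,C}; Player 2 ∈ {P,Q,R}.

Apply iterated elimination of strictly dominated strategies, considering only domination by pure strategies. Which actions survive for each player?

P1 drop B (C beats it: P:8>7 Q:5>4 R:11>9)
P2 drop Q (P beats it: A:6>5 C:9>7)
P1→{A,C} P2→{P,R}

Remaining: P1:{A,C} P2:{P,R}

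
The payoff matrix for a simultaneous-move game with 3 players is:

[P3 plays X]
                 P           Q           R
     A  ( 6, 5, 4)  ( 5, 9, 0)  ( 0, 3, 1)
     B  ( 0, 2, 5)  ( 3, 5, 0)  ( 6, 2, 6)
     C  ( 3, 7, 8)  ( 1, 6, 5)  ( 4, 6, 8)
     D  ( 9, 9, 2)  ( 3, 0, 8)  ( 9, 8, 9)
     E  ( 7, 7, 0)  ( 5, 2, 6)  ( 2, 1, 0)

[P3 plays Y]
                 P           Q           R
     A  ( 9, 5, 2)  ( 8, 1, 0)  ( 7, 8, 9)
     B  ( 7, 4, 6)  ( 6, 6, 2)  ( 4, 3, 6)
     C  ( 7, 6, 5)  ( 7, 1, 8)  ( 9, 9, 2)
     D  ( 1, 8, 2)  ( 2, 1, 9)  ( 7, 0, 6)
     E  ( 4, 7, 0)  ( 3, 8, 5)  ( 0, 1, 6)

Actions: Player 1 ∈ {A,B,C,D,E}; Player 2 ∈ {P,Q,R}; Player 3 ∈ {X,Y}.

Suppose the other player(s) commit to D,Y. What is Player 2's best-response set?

u_2(P vs D,Y) = 8
u_2(Q vs D,Y) = 1
u_2(R vs D,Y) = 0
max payoff 8 at {P}

BR_2 = {P}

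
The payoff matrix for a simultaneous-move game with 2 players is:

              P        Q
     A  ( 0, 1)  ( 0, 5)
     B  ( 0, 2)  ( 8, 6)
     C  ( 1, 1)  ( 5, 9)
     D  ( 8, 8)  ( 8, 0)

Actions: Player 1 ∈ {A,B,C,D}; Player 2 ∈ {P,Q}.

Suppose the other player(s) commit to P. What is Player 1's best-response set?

argmax u_1 = {D}

u_1(A vs P) = 0
u_1(B vs P) = 0
u_1(C vs P) = 1
u_1(D vs P) = 8
max payoff 8 at {D}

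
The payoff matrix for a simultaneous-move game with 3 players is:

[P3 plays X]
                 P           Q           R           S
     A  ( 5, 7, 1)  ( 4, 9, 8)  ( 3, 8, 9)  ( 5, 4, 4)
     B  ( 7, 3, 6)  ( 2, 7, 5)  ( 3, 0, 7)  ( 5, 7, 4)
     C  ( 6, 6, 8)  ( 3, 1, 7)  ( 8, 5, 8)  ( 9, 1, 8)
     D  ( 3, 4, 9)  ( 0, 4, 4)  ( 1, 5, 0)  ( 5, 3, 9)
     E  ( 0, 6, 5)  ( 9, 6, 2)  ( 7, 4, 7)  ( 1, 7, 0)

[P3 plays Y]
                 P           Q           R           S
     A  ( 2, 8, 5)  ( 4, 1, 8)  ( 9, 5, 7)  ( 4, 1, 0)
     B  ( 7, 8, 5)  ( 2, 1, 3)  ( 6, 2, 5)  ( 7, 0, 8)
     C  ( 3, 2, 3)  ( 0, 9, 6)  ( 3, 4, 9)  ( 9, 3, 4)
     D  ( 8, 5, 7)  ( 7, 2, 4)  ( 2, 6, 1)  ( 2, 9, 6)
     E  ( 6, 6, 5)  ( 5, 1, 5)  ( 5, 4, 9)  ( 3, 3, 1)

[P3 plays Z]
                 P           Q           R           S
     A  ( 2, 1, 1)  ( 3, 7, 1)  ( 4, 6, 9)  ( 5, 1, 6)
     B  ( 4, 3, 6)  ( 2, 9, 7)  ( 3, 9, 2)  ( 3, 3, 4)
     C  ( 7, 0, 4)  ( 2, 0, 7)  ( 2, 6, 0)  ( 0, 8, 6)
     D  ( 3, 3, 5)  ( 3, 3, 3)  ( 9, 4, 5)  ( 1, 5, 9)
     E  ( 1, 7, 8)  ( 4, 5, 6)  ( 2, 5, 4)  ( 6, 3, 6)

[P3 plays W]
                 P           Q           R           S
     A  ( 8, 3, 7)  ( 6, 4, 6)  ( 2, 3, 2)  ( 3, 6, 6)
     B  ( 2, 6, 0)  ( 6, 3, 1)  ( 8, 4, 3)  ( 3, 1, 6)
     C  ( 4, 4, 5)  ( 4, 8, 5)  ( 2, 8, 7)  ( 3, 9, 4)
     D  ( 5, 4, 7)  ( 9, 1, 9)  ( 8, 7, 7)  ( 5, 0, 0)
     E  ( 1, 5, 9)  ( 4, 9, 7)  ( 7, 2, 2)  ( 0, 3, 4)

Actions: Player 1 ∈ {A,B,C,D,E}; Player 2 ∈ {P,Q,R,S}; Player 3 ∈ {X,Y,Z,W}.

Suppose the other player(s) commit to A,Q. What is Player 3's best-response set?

BR_3 = {X,Y}

u_3(X vs A,Q) = 8
u_3(Y vs A,Q) = 8
u_3(Z vs A,Q) = 1
u_3(W vs A,Q) = 6
max payoff 8 at {X,Y}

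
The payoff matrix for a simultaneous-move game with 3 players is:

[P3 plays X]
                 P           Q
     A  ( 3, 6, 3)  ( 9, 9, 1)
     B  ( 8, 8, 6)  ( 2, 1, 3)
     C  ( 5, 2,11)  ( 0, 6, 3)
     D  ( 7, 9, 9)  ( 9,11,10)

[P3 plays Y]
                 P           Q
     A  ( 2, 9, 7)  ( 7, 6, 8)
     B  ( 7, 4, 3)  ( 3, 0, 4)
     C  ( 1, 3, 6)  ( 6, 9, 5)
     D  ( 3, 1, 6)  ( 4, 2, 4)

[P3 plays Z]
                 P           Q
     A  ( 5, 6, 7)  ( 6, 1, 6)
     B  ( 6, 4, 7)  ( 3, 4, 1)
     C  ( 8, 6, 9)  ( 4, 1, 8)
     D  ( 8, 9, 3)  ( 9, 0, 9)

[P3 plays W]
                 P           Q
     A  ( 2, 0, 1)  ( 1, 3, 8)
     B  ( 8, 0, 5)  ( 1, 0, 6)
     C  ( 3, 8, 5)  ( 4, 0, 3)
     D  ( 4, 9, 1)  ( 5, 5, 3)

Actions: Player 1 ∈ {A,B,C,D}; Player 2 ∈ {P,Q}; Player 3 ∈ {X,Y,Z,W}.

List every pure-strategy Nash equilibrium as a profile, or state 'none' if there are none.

PSNE = {(D,Q,X)}

(A,P,X): not NE [P1→B gives 8>3; P2→Q gives 9>6; P3→Z gives 7>3]
(A,P,Y): not NE [P1→B gives 7>2]
(A,P,Z): not NE [P1→D gives 8>5]
(A,P,W): not NE [P1→B gives 8>2; P2→Q gives 3>0; P3→Z gives 7>1]
(A,Q,X): not NE [P3→W gives 8>1]
(A,Q,Y): not NE [P2→P gives 9>6]
(A,Q,Z): not NE [P1→D gives 9>6; P2→P gives 6>1; P3→W gives 8>6]
(A,Q,W): not NE [P1→D gives 5>1]
(B,P,X): not NE [P3→Z gives 7>6]
(B,P,Y): not NE [P3→Z gives 7>3]
(B,P,Z): not NE [P1→D gives 8>6]
(B,P,W): not NE [P3→Z gives 7>5]
(B,Q,X): not NE [P1→D gives 9>2; P2→P gives 8>1; P3→W gives 6>3]
(B,Q,Y): not NE [P1→A gives 7>3; P2→P gives 4>0; P3→W gives 6>4]
(B,Q,Z): not NE [P1→D gives 9>3; P3→W gives 6>1]
(B,Q,W): not NE [P1→D gives 5>1]
(C,P,X): not NE [P1→B gives 8>5; P2→Q gives 6>2]
(C,P,Y): not NE [P1→B gives 7>1; P2→Q gives 9>3; P3→X gives 11>6]
(C,P,Z): not NE [P3→X gives 11>9]
(C,P,W): not NE [P1→B gives 8>3; P3→X gives 11>5]
(C,Q,X): not NE [P1→D gives 9>0; P3→Z gives 8>3]
(C,Q,Y): not NE [P1→A gives 7>6; P3→Z gives 8>5]
(C,Q,Z): not NE [P1→D gives 9>4; P2→P gives 6>1]
(C,Q,W): not NE [P1→D gives 5>4; P2→P gives 8>0; P3→Z gives 8>3]
(D,P,X): not NE [P1→B gives 8>7; P2→Q gives 11>9]
(D,P,Y): not NE [P1→B gives 7>3; P2→Q gives 2>1; P3→X gives 9>6]
(D,P,Z): not NE [P3→X gives 9>3]
(D,P,W): not NE [P1→B gives 8>4; P3→X gives 9>1]
(D,Q,X): NE
(D,Q,Y): not NE [P1→A gives 7>4; P3→X gives 10>4]
(D,Q,Z): not NE [P2→P gives 9>0; P3→X gives 10>9]
(D,Q,W): not NE [P2→P gives 9>5; P3→X gives 10>3]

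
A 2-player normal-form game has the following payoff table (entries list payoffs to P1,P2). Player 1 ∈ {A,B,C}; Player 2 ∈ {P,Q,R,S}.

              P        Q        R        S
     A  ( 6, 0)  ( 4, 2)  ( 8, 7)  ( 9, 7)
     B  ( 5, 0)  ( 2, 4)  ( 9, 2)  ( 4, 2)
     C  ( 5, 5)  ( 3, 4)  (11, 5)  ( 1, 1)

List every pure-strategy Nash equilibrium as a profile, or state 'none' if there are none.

NE set: (A,S), (C,R)

(A,P): not NE [P2→S gives 7>0]
(A,Q): not NE [P2→S gives 7>2]
(A,R): not NE [P1→C gives 11>8]
(A,S): NE
(B,P): not NE [P1→A gives 6>5; P2→Q gives 4>0]
(B,Q): not NE [P1→A gives 4>2]
(B,R): not NE [P1→C gives 11>9; P2→Q gives 4>2]
(B,S): not NE [P1→A gives 9>4; P2→Q gives 4>2]
(C,P): not NE [P1→A gives 6>5]
(C,Q): not NE [P1→A gives 4>3; P2→R gives 5>4]
(C,R): NE
(C,S): not NE [P1→A gives 9>1; P2→R gives 5>1]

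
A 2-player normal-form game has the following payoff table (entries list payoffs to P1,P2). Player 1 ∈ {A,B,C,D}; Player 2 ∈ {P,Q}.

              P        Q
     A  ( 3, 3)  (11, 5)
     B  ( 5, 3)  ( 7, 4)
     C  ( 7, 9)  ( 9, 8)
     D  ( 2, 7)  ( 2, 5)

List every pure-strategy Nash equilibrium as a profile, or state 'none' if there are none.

NE set: (A,Q), (C,P)

(A,P): not NE [P1→C gives 7>3; P2→Q gives 5>3]
(A,Q): NE
(B,P): not NE [P1→C gives 7>5; P2→Q gives 4>3]
(B,Q): not NE [P1→A gives 11>7]
(C,P): NE
(C,Q): not NE [P1→A gives 11>9; P2→P gives 9>8]
(D,P): not NE [P1→C gives 7>2]
(D,Q): not NE [P1→A gives 11>2; P2→P gives 7>5]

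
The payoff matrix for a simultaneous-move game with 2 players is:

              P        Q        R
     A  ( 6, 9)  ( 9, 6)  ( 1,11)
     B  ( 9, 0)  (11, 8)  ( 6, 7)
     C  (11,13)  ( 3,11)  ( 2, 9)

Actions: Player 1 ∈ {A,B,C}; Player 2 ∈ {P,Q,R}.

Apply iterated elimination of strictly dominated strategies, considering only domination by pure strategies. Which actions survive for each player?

P1 drop A (B beats it: P:9>6 Q:11>9 R:6>1)
P2 drop R (Q beats it: B:8>7 C:11>9)
P1→{B,C} P2→{P,Q}

Survivors P1:{B,C} P2:{P,Q}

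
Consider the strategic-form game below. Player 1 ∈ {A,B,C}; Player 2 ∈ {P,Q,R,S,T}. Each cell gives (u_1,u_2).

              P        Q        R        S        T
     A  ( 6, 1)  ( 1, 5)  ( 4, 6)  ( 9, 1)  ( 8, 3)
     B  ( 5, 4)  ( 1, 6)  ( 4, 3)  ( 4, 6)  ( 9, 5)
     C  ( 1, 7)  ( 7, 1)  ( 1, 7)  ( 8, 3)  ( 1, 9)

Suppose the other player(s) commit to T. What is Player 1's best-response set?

u_1(A vs T) = 8
u_1(B vs T) = 9
u_1(C vs T) = 1
max payoff 9 at {B}

argmax u_1 = {B}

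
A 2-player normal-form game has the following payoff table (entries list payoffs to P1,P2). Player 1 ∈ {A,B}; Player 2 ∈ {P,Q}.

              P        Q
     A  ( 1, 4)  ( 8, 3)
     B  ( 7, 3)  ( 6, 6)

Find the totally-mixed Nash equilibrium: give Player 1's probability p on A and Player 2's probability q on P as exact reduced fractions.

(p,q) = (3/4, 1/4)

P1 indiff ⇒ q·1+(1-q)·8 = q·7+(1-q)·6 ⇒ q(-6) = (1-q)(-2) ⇒ q = 1/4
P2 indiff ⇒ p·4+(1-p)·3 = p·3+(1-p)·6 ⇒ p(1) = (1-p)(3) ⇒ p = 3/4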